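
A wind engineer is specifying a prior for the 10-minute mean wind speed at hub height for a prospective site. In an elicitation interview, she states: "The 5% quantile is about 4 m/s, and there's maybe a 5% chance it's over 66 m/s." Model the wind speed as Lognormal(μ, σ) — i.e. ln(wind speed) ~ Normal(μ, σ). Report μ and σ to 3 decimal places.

If T ~ Lognormal(μ,σ) then ln T ~ Normal(μ,σ), so the p-quantile of ln T is μ + z_p·σ.
ln(4) = 1.386 and ln(66) = 4.19; z_{0.05} = -1.645, z_{0.95} = 1.645.
σ = (4.19 − 1.386)/(1.645 − (-1.645)) = 0.852.
μ = 1.386 − (-1.645)·0.852 = 2.788.

μ ≈ 2.788, σ ≈ 0.852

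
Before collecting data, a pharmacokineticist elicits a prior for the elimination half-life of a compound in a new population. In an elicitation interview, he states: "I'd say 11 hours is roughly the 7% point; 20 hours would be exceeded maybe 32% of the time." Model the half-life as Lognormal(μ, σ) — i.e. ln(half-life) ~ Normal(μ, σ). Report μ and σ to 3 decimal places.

μ ≈ 2.852, σ ≈ 0.308

If T ~ Lognormal(μ,σ) then ln T ~ Normal(μ,σ), so the p-quantile of ln T is μ + z_p·σ.
ln(11) = 2.398 and ln(20) = 2.996; z_{0.07} = -1.476, z_{0.68} = 0.4677.
σ = (2.996 − 2.398)/(0.4677 − (-1.476)) = 0.308.
μ = 2.398 − (-1.476)·0.308 = 2.852.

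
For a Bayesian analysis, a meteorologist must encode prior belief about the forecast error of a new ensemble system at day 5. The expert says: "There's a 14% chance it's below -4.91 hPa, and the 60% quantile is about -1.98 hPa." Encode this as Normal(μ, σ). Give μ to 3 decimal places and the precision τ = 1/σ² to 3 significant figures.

The p-quantile of Normal(μ,σ) is μ + z_p·σ, with z_{0.14} = -1.08 and z_{0.6} = 0.2533.
Eliminate σ: μ = (z₂·x₁ − z₁·x₂)/(z₂ − z₁) = (0.2533·-4.91 − (-1.08)·-1.98)/1.334 = -2.537.
Then σ = (x₂ − x₁)/(z₂ − z₁) = (-1.98 − -4.91)/1.334 = 2.197.
Precision τ = 1/σ² = 1/2.197² = 0.207.

μ = -2.537, τ = 0.207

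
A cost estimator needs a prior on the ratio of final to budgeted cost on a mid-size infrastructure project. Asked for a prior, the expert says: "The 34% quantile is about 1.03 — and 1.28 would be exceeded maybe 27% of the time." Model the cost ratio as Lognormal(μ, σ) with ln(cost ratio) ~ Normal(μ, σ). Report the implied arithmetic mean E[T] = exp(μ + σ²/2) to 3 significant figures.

E[T] ≈ 1.15

If T ~ Lognormal(μ,σ) then ln T ~ Normal(μ,σ), so the p-quantile of ln T is μ + z_p·σ.
ln(1.03) = 0.02956 and ln(1.28) = 0.2469; z_{0.34} = -0.4125, z_{0.73} = 0.6128.
σ = (0.2469 − 0.02956)/(0.6128 − (-0.4125)) = 0.212.
μ = 0.02956 − (-0.4125)·0.212 = 0.117.
E[T] = exp(μ + σ²/2) = exp(0.117 + 0.0225) = 1.15.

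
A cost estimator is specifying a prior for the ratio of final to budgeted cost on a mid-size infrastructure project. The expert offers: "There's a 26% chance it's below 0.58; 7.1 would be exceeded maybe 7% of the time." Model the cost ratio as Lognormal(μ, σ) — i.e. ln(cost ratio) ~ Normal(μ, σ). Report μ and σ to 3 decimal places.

If T ~ Lognormal(μ,σ) then ln T ~ Normal(μ,σ), so the p-quantile of ln T is μ + z_p·σ.
ln(0.58) = -0.5447 and ln(7.1) = 1.96; z_{0.26} = -0.6433, z_{0.93} = 1.476.
σ = (1.96 − -0.5447)/(1.476 − (-0.6433)) = 1.182.
μ = -0.5447 − (-0.6433)·1.182 = 0.216.

μ ≈ 0.216, σ ≈ 1.182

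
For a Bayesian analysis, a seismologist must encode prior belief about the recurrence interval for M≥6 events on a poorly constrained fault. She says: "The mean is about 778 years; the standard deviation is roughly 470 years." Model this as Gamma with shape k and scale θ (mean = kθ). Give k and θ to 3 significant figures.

For Gamma(k, scale θ): mean = kθ, variance = kθ², so CV = 1/√k.
CV = SD/mean = 470/778 = 0.6041, hence k = 1/CV² = 2.74.
Then θ = mean/k = 778/2.74 = 284.

k ≈ 2.74, θ ≈ 284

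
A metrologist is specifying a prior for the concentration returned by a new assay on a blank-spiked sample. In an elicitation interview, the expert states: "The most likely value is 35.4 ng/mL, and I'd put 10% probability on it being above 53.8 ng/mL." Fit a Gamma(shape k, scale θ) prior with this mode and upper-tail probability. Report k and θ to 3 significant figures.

Gamma(k,θ) with k>1 has mode (k−1)θ, so θ = 35.4/(k−1).
Need P(X < 53.8) = 0.9 with θ tied to k this way. Start at k = 2, θ = 35.4: P(X<53.8) ≈ 0.449.
Too low — raise k to concentrate. Iterating converges to k ≈ 11.6.
Then θ = 35.4/(11.6−1) ≈ 3.33.

k ≈ 11.6, θ ≈ 3.33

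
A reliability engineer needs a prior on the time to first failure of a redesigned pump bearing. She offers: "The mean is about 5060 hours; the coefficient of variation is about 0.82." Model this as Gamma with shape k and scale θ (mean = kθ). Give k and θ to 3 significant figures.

k ≈ 1.49, θ ≈ 3400

For Gamma(k, scale θ): mean = kθ, variance = kθ², so CV = 1/√k.
CV = 0.82, hence k = 1/CV² = 1.49.
Then θ = mean/k = 5060/1.49 = 3400.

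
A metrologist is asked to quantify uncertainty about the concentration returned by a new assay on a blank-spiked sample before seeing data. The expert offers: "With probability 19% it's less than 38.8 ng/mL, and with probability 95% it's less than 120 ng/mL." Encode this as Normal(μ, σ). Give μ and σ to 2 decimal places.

μ = 67.06, σ = 32.19

For Normal(μ,σ), the p-quantile is μ + z_p·σ. Here z_{0.19} = -0.8779, z_{0.95} = 1.645.
So 38.8 = μ − 0.8779σ and 120 = μ + 1.645σ.
Subtracting: σ = (120 − 38.8)/(1.645 − (-0.8779)) = 32.19.
Then μ = 38.8 − (-0.8779)·32.19 = 67.06.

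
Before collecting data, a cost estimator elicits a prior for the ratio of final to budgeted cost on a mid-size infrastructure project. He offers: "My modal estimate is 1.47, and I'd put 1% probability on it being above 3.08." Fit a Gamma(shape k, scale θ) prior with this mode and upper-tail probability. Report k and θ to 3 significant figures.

Gamma(k,θ) with k>1 has mode (k−1)θ, so θ = 1.47/(k−1).
Need P(X < 3.08) = 0.99 with θ tied to k this way. Start at k = 2, θ = 1.47: P(X<3.08) ≈ 0.619.
Too low — raise k to concentrate. Iterating converges to k ≈ 9.9.
Then θ = 1.47/(9.9−1) ≈ 0.165.

k ≈ 9.9, θ ≈ 0.165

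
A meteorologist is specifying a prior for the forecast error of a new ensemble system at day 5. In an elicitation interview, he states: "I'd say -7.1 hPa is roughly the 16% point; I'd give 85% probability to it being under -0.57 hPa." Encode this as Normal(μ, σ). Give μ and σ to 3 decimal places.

μ = -3.902, σ = 3.215

For Normal(μ,σ), the p-quantile is μ + z_p·σ. Here z_{0.16} = -0.9945, z_{0.85} = 1.036.
So -7.1 = μ − 0.9945σ and -0.57 = μ + 1.036σ.
Subtracting: σ = (-0.57 − -7.1)/(1.036 − (-0.9945)) = 3.215.
Then μ = -7.1 − (-0.9945)·3.215 = -3.902.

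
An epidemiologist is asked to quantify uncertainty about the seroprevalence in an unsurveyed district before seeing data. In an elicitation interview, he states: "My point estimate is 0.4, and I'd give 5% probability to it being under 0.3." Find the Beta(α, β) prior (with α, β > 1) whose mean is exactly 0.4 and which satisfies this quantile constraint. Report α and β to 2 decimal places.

With mean 0.4 fixed, write α = 0.4s, β = 0.6s where s = α+β.
Need P(θ < 0.3) = 0.05 under Beta(0.4s, 0.6s). Normal approximation: (q−m)/√(m(1−m)/s) ≈ z_{0.05} = -1.64, so s ≈ 0.4·0.6·(-1.64)²/(0.3−0.4)² = 64.9.
At s = 64.9: P(θ<0.3) ≈ 0.046. Adjusting to match 0.05 gives s ≈ 61.68.
So α = 0.4·61.68 ≈ 24.67, β = 0.6·61.68 ≈ 37.01.

α ≈ 24.67, β ≈ 37.01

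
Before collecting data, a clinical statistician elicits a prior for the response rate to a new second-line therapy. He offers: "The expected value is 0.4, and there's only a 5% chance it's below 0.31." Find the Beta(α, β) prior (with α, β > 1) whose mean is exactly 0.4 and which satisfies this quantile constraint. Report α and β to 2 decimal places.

α ≈ 30.67, β ≈ 46.00

With mean 0.4 fixed, write α = 0.4s, β = 0.6s where s = α+β.
Need P(θ < 0.31) = 0.05 under Beta(0.4s, 0.6s). Normal approximation: (q−m)/√(m(1−m)/s) ≈ z_{0.05} = -1.64, so s ≈ 0.4·0.6·(-1.64)²/(0.31−0.4)² = 80.2.
At s = 80.2: P(θ<0.31) ≈ 0.046. Adjusting to match 0.05 gives s ≈ 76.66.
So α = 0.4·76.66 ≈ 30.67, β = 0.6·76.66 ≈ 46.00.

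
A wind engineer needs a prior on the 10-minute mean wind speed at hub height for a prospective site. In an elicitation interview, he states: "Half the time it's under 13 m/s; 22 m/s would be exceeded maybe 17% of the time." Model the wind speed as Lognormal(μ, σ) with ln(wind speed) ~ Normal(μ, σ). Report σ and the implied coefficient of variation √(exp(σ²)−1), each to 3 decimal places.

If T ~ Lognormal(μ,σ) then ln T ~ Normal(μ,σ), so the p-quantile of ln T is μ + z_p·σ.
ln(13) = 2.565 and ln(22) = 3.091; z_{0.5} = 0, z_{0.83} = 0.9542.
σ = (3.091 − 2.565)/(0.9542 − (0)) = 0.551.
μ = 2.565 − (0)·0.551 = 2.565.
CV = √(exp(σ²)−1) = √(exp(0.3040)−1) = 0.596.

σ ≈ 0.551, CV ≈ 0.596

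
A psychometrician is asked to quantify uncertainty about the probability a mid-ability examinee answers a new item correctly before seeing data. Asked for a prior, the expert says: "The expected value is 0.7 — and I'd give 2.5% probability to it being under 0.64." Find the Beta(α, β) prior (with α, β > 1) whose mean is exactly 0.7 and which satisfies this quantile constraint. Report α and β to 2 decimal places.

α ≈ 164.55, β ≈ 70.52

With mean 0.7 fixed, write α = 0.7s, β = 0.3s where s = α+β.
Need P(θ < 0.64) = 0.025 under Beta(0.7s, 0.3s). Normal approximation: (q−m)/√(m(1−m)/s) ≈ z_{0.025} = -1.96, so s ≈ 0.7·0.3·(-1.96)²/(0.64−0.7)² = 224.1.
At s = 224.1: P(θ<0.64) ≈ 0.028. Adjusting to match 0.025 gives s ≈ 235.07.
So α = 0.7·235.07 ≈ 164.55, β = 0.3·235.07 ≈ 70.52.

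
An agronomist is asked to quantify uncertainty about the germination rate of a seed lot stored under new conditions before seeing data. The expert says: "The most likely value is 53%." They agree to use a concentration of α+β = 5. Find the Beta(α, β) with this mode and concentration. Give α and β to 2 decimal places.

α = 2.59, β = 2.41

For α,β > 1 the Beta mode is (α−1)/(α+β−2). With α+β = 5, the mode is (α−1)/3.
Set (α−1)/3 = 0.53 → α = 1 + 0.53·3 = 2.59.
β = 5 − α = 2.41.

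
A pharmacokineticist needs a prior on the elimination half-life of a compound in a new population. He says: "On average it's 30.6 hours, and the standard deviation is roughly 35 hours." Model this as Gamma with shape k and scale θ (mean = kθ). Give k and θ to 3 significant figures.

k ≈ 0.764, θ ≈ 40

For Gamma(k, scale θ): mean = kθ, variance = kθ², so CV = 1/√k.
CV = SD/mean = 35/30.6 = 1.144, hence k = 1/CV² = 0.764.
Then θ = mean/k = 30.6/0.764 = 40.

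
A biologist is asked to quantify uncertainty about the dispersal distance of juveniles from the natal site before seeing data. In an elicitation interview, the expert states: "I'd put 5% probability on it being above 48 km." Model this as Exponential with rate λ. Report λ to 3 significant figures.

λ ≈ 0.0624

P(T > 48.0) = e^(−λ·48.0) = 0.05, so λ = −ln(0.05)/48.0 = 0.0624.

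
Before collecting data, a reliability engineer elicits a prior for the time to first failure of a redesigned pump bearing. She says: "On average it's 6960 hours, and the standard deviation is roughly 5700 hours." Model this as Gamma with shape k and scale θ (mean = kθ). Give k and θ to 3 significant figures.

k ≈ 1.49, θ ≈ 4670

For Gamma(k, scale θ): mean = kθ, variance = kθ², so CV = 1/√k.
CV = SD/mean = 5700/6960 = 0.819, hence k = 1/CV² = 1.49.
Then θ = mean/k = 6960/1.49 = 4670.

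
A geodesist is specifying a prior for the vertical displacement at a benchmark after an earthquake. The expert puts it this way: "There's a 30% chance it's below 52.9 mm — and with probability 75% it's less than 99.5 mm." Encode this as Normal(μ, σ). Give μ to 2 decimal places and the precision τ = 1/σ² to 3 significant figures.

The p-quantile of Normal(μ,σ) is μ + z_p·σ, with z_{0.3} = -0.5244 and z_{0.75} = 0.6745.
Eliminate σ: μ = (z₂·x₁ − z₁·x₂)/(z₂ − z₁) = (0.6745·52.9 − (-0.5244)·99.5)/1.199 = 73.28.
Then σ = (x₂ − x₁)/(z₂ − z₁) = (99.5 − 52.9)/1.199 = 38.87.
Precision τ = 1/σ² = 1/38.87² = 0.000662.

μ = 73.28, τ = 0.000662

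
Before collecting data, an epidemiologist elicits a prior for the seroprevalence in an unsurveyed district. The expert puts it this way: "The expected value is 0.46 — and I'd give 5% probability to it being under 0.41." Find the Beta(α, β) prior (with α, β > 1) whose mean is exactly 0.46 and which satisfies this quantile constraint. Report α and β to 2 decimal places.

α ≈ 122.42, β ≈ 143.71

With mean 0.46 fixed, write α = 0.46s, β = 0.54s where s = α+β.
Need P(θ < 0.41) = 0.05 under Beta(0.46s, 0.54s). Normal approximation: (q−m)/√(m(1−m)/s) ≈ z_{0.05} = -1.64, so s ≈ 0.46·0.54·(-1.64)²/(0.41−0.46)² = 268.8.
At s = 268.8: P(θ<0.41) ≈ 0.049. Adjusting to match 0.05 gives s ≈ 266.13.
So α = 0.46·266.13 ≈ 122.42, β = 0.54·266.13 ≈ 143.71.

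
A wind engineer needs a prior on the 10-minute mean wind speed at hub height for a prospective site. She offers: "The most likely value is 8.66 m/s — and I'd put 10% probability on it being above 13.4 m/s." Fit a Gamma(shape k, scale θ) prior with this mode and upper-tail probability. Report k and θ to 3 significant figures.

k ≈ 10.8, θ ≈ 0.883

Gamma(k,θ) with k>1 has mode (k−1)θ, so θ = 8.66/(k−1).
Need P(X < 13.4) = 0.9 with θ tied to k this way. Start at k = 2, θ = 8.66: P(X<13.4) ≈ 0.458.
Too low — raise k to concentrate. Iterating converges to k ≈ 10.8.
Then θ = 8.66/(10.8−1) ≈ 0.883.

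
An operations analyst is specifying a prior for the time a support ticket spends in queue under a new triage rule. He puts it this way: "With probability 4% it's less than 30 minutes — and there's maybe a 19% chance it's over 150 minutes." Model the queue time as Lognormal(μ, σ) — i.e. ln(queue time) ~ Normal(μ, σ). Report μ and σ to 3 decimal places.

If T ~ Lognormal(μ,σ) then ln T ~ Normal(μ,σ), so the p-quantile of ln T is μ + z_p·σ.
ln(30) = 3.401 and ln(150) = 5.011; z_{0.04} = -1.751, z_{0.81} = 0.8779.
σ = (5.011 − 3.401)/(0.8779 − (-1.751)) = 0.612.
μ = 3.401 − (-1.751)·0.612 = 4.473.

μ ≈ 4.473, σ ≈ 0.612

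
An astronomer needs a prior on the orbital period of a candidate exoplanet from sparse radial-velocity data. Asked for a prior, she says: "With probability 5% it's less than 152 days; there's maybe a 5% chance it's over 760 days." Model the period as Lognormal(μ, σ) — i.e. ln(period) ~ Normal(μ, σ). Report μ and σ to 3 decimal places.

If T ~ Lognormal(μ,σ) then ln T ~ Normal(μ,σ), so the p-quantile of ln T is μ + z_p·σ.
ln(152) = 5.024 and ln(760) = 6.633; z_{0.05} = -1.645, z_{0.95} = 1.645.
σ = (6.633 − 5.024)/(1.645 − (-1.645)) = 0.489.
μ = 5.024 − (-1.645)·0.489 = 5.829.

μ ≈ 5.829, σ ≈ 0.489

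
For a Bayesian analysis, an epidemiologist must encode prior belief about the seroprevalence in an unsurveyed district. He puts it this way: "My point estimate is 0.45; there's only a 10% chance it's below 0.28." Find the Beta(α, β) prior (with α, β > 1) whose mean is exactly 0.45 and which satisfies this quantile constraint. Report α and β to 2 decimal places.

With mean 0.45 fixed, write α = 0.45s, β = 0.55s where s = α+β.
Need P(θ < 0.28) = 0.1 under Beta(0.45s, 0.55s). Normal approximation: (q−m)/√(m(1−m)/s) ≈ z_{0.1} = -1.28, so s ≈ 0.45·0.55·(-1.28)²/(0.28−0.45)² = 14.1.
At s = 14.1: P(θ<0.28) ≈ 0.094. Adjusting to match 0.1 gives s ≈ 13.41.
So α = 0.45·13.41 ≈ 6.03, β = 0.55·13.41 ≈ 7.38.

α ≈ 6.03, β ≈ 7.38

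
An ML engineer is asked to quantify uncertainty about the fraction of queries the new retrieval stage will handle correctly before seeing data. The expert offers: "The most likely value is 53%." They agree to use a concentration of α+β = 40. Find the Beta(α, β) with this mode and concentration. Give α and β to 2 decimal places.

α = 21.14, β = 18.86

For α,β > 1 the Beta mode is (α−1)/(α+β−2). With α+β = 40, the mode is (α−1)/38.
Set (α−1)/38 = 0.53 → α = 1 + 0.53·38 = 21.14.
β = 40 − α = 18.86.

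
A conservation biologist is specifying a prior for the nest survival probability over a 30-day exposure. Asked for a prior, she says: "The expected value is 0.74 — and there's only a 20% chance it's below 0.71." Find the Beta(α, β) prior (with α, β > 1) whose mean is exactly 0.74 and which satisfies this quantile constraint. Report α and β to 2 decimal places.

With mean 0.74 fixed, write α = 0.74s, β = 0.26s where s = α+β.
Need P(θ < 0.71) = 0.2 under Beta(0.74s, 0.26s). Normal approximation: (q−m)/√(m(1−m)/s) ≈ z_{0.2} = -0.842, so s ≈ 0.74·0.26·(-0.842)²/(0.71−0.74)² = 151.4.
At s = 151.4: P(θ<0.71) ≈ 0.198. Adjusting to match 0.2 gives s ≈ 148.04.
So α = 0.74·148.04 ≈ 109.55, β = 0.26·148.04 ≈ 38.49.

α ≈ 109.55, β ≈ 38.49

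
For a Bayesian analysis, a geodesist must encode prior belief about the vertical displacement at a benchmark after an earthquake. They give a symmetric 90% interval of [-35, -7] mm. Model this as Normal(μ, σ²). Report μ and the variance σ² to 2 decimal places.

A symmetric 90% interval runs μ ± z·σ with z = 1.645.
Half-width = 14, so σ = 14/1.645 = 8.511 and σ² = 72.44.
μ is the interval midpoint, -21.00.

μ = -21.00, σ² = 72.44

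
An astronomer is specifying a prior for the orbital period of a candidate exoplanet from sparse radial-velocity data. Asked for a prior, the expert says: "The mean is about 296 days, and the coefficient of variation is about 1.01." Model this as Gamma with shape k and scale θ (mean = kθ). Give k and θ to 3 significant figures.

k ≈ 0.98, θ ≈ 302

For Gamma(k, scale θ): mean = kθ, variance = kθ², so CV = 1/√k.
CV = 1.01, hence k = 1/CV² = 0.98.
Then θ = mean/k = 296/0.98 = 302.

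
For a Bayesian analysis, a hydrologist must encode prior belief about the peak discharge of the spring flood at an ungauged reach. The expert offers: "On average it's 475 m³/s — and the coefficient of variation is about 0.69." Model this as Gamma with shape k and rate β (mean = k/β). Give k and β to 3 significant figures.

For Gamma(k, rate β): mean = k/β, variance = k/β², so CV = 1/√k.
CV = 0.69, hence k = 1/CV² = 2.1.
Then β = k/mean = 2.1/475 = 0.00442.

k ≈ 2.1, β ≈ 0.00442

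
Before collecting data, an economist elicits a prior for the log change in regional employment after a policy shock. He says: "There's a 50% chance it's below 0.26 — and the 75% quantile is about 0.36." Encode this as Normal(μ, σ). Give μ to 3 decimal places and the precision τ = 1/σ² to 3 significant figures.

μ = 0.260, τ = 45.5

The p-quantile of Normal(μ,σ) is μ + z_p·σ, with z_{0.5} = 0 and z_{0.75} = 0.6745.
Eliminate σ: μ = (z₂·x₁ − z₁·x₂)/(z₂ − z₁) = (0.6745·0.26 − (0)·0.36)/0.6745 = 0.260.
Then σ = (x₂ − x₁)/(z₂ − z₁) = (0.36 − 0.26)/0.6745 = 0.148.
Precision τ = 1/σ² = 1/0.1483² = 45.5.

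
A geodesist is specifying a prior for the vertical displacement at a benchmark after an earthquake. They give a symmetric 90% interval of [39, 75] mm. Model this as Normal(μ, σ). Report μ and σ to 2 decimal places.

A symmetric 90% interval runs μ ± z·σ with z = 1.645.
Half-width = 18, so σ = 18/1.645 = 10.94.
μ is the interval midpoint, 57.00.

μ = 57.00, σ = 10.94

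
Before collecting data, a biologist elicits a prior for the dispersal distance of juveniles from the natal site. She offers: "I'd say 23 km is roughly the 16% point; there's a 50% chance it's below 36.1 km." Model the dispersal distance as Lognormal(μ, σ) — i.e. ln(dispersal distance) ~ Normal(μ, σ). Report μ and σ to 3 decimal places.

μ ≈ 3.586, σ ≈ 0.453

If T ~ Lognormal(μ,σ) then ln T ~ Normal(μ,σ), so the p-quantile of ln T is μ + z_p·σ.
ln(23) = 3.135 and ln(36.1) = 3.586; z_{0.16} = -0.9945, z_{0.5} = 0.
σ = (3.586 − 3.135)/(0 − (-0.9945)) = 0.453.
μ = 3.135 − (-0.9945)·0.453 = 3.586.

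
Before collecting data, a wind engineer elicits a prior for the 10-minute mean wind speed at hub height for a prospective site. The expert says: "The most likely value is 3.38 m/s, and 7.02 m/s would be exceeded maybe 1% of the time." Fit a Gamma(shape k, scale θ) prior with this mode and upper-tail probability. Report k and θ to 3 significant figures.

k ≈ 10.1, θ ≈ 0.37

Gamma(k,θ) with k>1 has mode (k−1)θ, so θ = 3.38/(k−1).
Need P(X < 7.02) = 0.99 with θ tied to k this way. Start at k = 2, θ = 3.38: P(X<7.02) ≈ 0.614.
Too low — raise k to concentrate. Iterating converges to k ≈ 10.1.
Then θ = 3.38/(10.1−1) ≈ 0.37.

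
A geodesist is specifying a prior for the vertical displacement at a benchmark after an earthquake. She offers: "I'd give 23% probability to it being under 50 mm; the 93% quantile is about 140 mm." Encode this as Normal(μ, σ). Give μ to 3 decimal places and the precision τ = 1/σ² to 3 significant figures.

μ = 80.026, τ = 0.000606

The p-quantile of Normal(μ,σ) is μ + z_p·σ, with z_{0.23} = -0.7388 and z_{0.93} = 1.476.
Eliminate σ: μ = (z₂·x₁ − z₁·x₂)/(z₂ − z₁) = (1.476·50 − (-0.7388)·140)/2.215 = 80.026.
Then σ = (x₂ − x₁)/(z₂ − z₁) = (140 − 50)/2.215 = 40.639.
Precision τ = 1/σ² = 1/40.64² = 0.000606.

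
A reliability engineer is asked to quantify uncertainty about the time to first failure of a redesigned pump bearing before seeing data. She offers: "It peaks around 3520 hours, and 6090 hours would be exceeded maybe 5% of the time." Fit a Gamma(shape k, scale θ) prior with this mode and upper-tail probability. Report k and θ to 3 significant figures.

k ≈ 10.3, θ ≈ 379

Gamma(k,θ) with k>1 has mode (k−1)θ, so θ = 3520/(k−1).
Need P(X < 6090) = 0.95 with θ tied to k this way. Start at k = 2, θ = 3520: P(X<6090) ≈ 0.516.
Too low — raise k to concentrate. Iterating converges to k ≈ 10.3.
Then θ = 3520/(10.3−1) ≈ 379.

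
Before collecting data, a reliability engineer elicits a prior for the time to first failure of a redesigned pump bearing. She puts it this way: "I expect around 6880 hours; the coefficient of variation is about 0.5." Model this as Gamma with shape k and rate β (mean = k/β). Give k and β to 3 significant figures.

For Gamma(k, rate β): mean = k/β, variance = k/β², so CV = 1/√k.
CV = 0.5, hence k = 1/CV² = 4.
Then β = k/mean = 4/6880 = 0.000581.

k ≈ 4, β ≈ 0.000581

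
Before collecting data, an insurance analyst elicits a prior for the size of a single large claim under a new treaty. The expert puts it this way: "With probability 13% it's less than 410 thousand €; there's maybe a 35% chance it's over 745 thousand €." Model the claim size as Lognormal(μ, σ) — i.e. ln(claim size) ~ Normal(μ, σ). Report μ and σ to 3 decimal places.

If T ~ Lognormal(μ,σ) then ln T ~ Normal(μ,σ), so the p-quantile of ln T is μ + z_p·σ.
ln(410) = 6.016 and ln(745) = 6.613; z_{0.13} = -1.126, z_{0.65} = 0.3853.
σ = (6.613 − 6.016)/(0.3853 − (-1.126)) = 0.395.
μ = 6.016 − (-1.126)·0.395 = 6.461.

μ ≈ 6.461, σ ≈ 0.395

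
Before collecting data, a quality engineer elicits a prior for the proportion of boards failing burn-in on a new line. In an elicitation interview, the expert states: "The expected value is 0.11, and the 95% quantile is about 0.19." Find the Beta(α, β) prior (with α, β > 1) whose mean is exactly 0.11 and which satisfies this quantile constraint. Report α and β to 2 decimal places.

With mean 0.11 fixed, write α = 0.11s, β = 0.89s where s = α+β.
Need P(θ < 0.19) = 0.95 under Beta(0.11s, 0.89s). Normal approximation: (q−m)/√(m(1−m)/s) ≈ z_{0.95} = 1.64, so s ≈ 0.11·0.89·(1.64)²/(0.19−0.11)² = 41.4.
At s = 41.4: P(θ<0.19) ≈ 0.935. Adjusting to match 0.95 gives s ≈ 50.00.
So α = 0.11·50.00 ≈ 5.50, β = 0.89·50.00 ≈ 44.50.

α ≈ 5.50, β ≈ 44.50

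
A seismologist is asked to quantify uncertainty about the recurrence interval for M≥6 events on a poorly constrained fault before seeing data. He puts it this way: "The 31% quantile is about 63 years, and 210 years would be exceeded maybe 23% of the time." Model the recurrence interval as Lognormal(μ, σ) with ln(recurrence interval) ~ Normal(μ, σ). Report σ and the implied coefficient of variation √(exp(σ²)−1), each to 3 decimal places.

If T ~ Lognormal(μ,σ) then ln T ~ Normal(μ,σ), so the p-quantile of ln T is μ + z_p·σ.
ln(63) = 4.143 and ln(210) = 5.347; z_{0.31} = -0.4959, z_{0.77} = 0.7388.
σ = (5.347 − 4.143)/(0.7388 − (-0.4959)) = 0.975.
μ = 4.143 − (-0.4959)·0.975 = 4.627.
CV = √(exp(σ²)−1) = √(exp(0.9509)−1) = 1.260.

σ ≈ 0.975, CV ≈ 1.260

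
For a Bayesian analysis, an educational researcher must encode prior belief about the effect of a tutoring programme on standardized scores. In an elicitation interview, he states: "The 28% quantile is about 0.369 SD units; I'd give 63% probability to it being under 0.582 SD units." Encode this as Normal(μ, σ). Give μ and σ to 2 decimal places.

For Normal(μ,σ), the p-quantile is μ + z_p·σ. Here z_{0.28} = -0.5828, z_{0.63} = 0.3319.
So 0.369 = μ − 0.5828σ and 0.582 = μ + 0.3319σ.
Subtracting: σ = (0.582 − 0.369)/(0.3319 − (-0.5828)) = 0.23.
Then μ = 0.369 − (-0.5828)·0.23 = 0.50.

μ = 0.50, σ = 0.23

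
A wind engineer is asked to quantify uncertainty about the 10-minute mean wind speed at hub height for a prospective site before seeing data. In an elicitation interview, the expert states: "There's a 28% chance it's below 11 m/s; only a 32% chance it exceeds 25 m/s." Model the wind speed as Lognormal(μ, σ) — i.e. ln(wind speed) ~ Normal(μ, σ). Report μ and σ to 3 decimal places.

If T ~ Lognormal(μ,σ) then ln T ~ Normal(μ,σ), so the p-quantile of ln T is μ + z_p·σ.
ln(11) = 2.398 and ln(25) = 3.219; z_{0.28} = -0.5828, z_{0.68} = 0.4677.
σ = (3.219 − 2.398)/(0.4677 − (-0.5828)) = 0.781.
μ = 2.398 − (-0.5828)·0.781 = 2.853.

μ ≈ 2.853, σ ≈ 0.781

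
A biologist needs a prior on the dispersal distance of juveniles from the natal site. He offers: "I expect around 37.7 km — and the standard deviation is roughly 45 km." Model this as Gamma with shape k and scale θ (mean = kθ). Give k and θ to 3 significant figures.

k ≈ 0.702, θ ≈ 53.7

For Gamma(k, scale θ): mean = kθ, variance = kθ², so CV = 1/√k.
CV = SD/mean = 45/37.7 = 1.194, hence k = 1/CV² = 0.702.
Then θ = mean/k = 37.7/0.702 = 53.7.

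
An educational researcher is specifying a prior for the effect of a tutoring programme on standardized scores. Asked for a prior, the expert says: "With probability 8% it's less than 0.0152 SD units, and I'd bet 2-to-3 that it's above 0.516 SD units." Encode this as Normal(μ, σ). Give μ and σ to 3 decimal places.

For Normal(μ,σ), the p-quantile is μ + z_p·σ. Here z_{0.08} = -1.405, z_{0.6} = 0.2533.
So 0.0152 = μ − 1.405σ and 0.516 = μ + 0.2533σ.
Subtracting: σ = (0.516 − 0.0152)/(0.2533 − (-1.405)) = 0.302.
Then μ = 0.0152 − (-1.405)·0.302 = 0.439.

μ = 0.439, σ = 0.302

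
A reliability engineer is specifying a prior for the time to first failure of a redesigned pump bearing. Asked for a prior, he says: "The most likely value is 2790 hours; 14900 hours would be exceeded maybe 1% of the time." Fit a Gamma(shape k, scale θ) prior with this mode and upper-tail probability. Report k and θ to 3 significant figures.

k ≈ 2.37, θ ≈ 2040

Gamma(k,θ) with k>1 has mode (k−1)θ, so θ = 2790/(k−1).
Need P(X < 14900) = 0.99 with θ tied to k this way. Start at k = 2, θ = 2790: P(X<14900) ≈ 0.970.
Too low — raise k to concentrate. Iterating converges to k ≈ 2.37.
Then θ = 2790/(2.37−1) ≈ 2040.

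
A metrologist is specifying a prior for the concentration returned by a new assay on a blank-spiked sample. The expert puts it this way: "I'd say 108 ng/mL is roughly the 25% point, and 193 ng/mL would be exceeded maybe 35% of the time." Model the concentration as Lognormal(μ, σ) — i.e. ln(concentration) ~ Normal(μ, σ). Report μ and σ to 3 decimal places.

If T ~ Lognormal(μ,σ) then ln T ~ Normal(μ,σ), so the p-quantile of ln T is μ + z_p·σ.
ln(108) = 4.682 and ln(193) = 5.263; z_{0.25} = -0.6745, z_{0.65} = 0.3853.
σ = (5.263 − 4.682)/(0.3853 − (-0.6745)) = 0.548.
μ = 4.682 − (-0.6745)·0.548 = 5.052.

μ ≈ 5.052, σ ≈ 0.548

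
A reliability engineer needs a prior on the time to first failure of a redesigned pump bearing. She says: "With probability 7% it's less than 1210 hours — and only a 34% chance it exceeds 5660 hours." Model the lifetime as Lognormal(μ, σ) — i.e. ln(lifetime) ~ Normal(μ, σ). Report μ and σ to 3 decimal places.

μ ≈ 8.304, σ ≈ 0.817

If T ~ Lognormal(μ,σ) then ln T ~ Normal(μ,σ), so the p-quantile of ln T is μ + z_p·σ.
ln(1210) = 7.098 and ln(5660) = 8.641; z_{0.07} = -1.476, z_{0.66} = 0.4125.
σ = (8.641 − 7.098)/(0.4125 − (-1.476)) = 0.817.
μ = 7.098 − (-1.476)·0.817 = 8.304.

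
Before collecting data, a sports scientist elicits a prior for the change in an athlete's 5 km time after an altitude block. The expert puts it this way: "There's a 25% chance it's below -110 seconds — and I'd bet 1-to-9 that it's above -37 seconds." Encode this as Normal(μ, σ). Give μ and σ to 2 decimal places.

μ = -84.83, σ = 37.32

The p-quantile of Normal(μ,σ) is μ + z_p·σ, with z_{0.25} = -0.6745 and z_{0.9} = 1.282.
Eliminate σ: μ = (z₂·x₁ − z₁·x₂)/(z₂ − z₁) = (1.282·-110 − (-0.6745)·-37)/1.956 = -84.83.
Then σ = (x₂ − x₁)/(z₂ − z₁) = (-37 − -110)/1.956 = 37.32.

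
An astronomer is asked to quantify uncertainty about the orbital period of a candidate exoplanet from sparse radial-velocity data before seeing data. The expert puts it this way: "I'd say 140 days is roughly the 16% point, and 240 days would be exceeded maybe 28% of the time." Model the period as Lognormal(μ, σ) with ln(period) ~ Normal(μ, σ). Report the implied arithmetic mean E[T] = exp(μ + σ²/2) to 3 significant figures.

If T ~ Lognormal(μ,σ) then ln T ~ Normal(μ,σ), so the p-quantile of ln T is μ + z_p·σ.
ln(140) = 4.942 and ln(240) = 5.481; z_{0.16} = -0.9945, z_{0.72} = 0.5828.
σ = (5.481 − 4.942)/(0.5828 − (-0.9945)) = 0.342.
μ = 4.942 − (-0.9945)·0.342 = 5.281.
E[T] = exp(μ + σ²/2) = exp(5.281 + 0.0584) = 208 days.

E[T] ≈ 208 days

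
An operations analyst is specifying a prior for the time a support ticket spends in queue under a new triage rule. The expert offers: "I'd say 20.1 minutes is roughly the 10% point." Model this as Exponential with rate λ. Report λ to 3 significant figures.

λ ≈ 0.00524

P(T < 20.1) = 1 − e^(−λ·20.1) = 0.1, so λ = −ln(1−0.1)/20.1 = −ln(0.9)/20.1 = 0.00524.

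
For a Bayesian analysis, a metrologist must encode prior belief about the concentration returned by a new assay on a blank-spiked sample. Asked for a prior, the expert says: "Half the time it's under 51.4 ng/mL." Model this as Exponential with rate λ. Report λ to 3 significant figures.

Exponential median = ln 2 / λ, so λ = ln 2 / 51.4 = 0.0135.

λ ≈ 0.0135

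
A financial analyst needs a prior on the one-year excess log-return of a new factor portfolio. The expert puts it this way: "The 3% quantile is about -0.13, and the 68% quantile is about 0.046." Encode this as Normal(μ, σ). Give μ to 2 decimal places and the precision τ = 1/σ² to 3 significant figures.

For Normal(μ,σ), the p-quantile is μ + z_p·σ. Here z_{0.03} = -1.881, z_{0.68} = 0.4677.
So -0.13 = μ − 1.881σ and 0.046 = μ + 0.4677σ.
Subtracting: σ = (0.046 − -0.13)/(0.4677 − (-1.881)) = 0.07.
Then μ = -0.13 − (-1.881)·0.07 = 0.01.
Precision τ = 1/σ² = 1/0.07494² = 178.

μ = 0.01, τ = 178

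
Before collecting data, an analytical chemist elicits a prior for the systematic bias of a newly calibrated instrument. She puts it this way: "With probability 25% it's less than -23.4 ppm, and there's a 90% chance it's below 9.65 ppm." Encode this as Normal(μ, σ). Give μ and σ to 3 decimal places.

The p-quantile of Normal(μ,σ) is μ + z_p·σ, with z_{0.25} = -0.6745 and z_{0.9} = 1.282.
Eliminate σ: μ = (z₂·x₁ − z₁·x₂)/(z₂ − z₁) = (1.282·-23.4 − (-0.6745)·9.65)/1.956 = -12.004.
Then σ = (x₂ − x₁)/(z₂ − z₁) = (9.65 − -23.4)/1.956 = 16.896.

μ = -12.004, σ = 16.896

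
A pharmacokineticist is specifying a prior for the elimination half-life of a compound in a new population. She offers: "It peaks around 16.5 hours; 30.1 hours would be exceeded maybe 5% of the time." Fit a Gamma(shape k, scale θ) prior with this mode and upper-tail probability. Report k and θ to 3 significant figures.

Gamma(k,θ) with k>1 has mode (k−1)θ, so θ = 16.5/(k−1).
Need P(X < 30.1) = 0.95 with θ tied to k this way. Start at k = 2, θ = 16.5: P(X<30.1) ≈ 0.544.
Too low — raise k to concentrate. Iterating converges to k ≈ 8.71.
Then θ = 16.5/(8.71−1) ≈ 2.14.

k ≈ 8.71, θ ≈ 2.14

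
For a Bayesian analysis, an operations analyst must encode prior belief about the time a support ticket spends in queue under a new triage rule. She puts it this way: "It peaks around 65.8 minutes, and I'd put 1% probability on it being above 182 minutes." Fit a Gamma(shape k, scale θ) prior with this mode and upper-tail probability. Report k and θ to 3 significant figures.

k ≈ 5.43, θ ≈ 14.8

Gamma(k,θ) with k>1 has mode (k−1)θ, so θ = 65.8/(k−1).
Need P(X < 182) = 0.99 with θ tied to k this way. Start at k = 2, θ = 65.8: P(X<182) ≈ 0.763.
Too low — raise k to concentrate. Iterating converges to k ≈ 5.43.
Then θ = 65.8/(5.43−1) ≈ 14.8.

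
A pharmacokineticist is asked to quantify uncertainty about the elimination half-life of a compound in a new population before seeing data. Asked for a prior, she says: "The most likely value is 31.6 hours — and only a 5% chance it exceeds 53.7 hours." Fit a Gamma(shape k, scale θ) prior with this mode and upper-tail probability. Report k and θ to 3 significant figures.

Gamma(k,θ) with k>1 has mode (k−1)θ, so θ = 31.6/(k−1).
Need P(X < 53.7) = 0.95 with θ tied to k this way. Start at k = 2, θ = 31.6: P(X<53.7) ≈ 0.507.
Too low — raise k to concentrate. Iterating converges to k ≈ 10.9.
Then θ = 31.6/(10.9−1) ≈ 3.18.

k ≈ 10.9, θ ≈ 3.18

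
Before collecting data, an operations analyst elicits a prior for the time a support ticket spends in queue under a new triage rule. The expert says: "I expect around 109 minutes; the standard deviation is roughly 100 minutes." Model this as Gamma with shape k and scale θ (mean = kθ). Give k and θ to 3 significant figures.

k ≈ 1.19, θ ≈ 91.7

For Gamma(k, scale θ): mean = kθ, variance = kθ², so CV = 1/√k.
CV = SD/mean = 100/109 = 0.9174, hence k = 1/CV² = 1.19.
Then θ = mean/k = 109/1.19 = 91.7.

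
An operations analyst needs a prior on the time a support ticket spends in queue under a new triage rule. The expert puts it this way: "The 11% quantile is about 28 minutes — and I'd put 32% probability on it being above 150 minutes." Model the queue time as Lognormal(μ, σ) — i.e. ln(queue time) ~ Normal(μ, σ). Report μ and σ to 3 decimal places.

μ ≈ 4.547, σ ≈ 0.991

If T ~ Lognormal(μ,σ) then ln T ~ Normal(μ,σ), so the p-quantile of ln T is μ + z_p·σ.
ln(28) = 3.332 and ln(150) = 5.011; z_{0.11} = -1.227, z_{0.68} = 0.4677.
σ = (5.011 − 3.332)/(0.4677 − (-1.227)) = 0.991.
μ = 3.332 − (-1.227)·0.991 = 4.547.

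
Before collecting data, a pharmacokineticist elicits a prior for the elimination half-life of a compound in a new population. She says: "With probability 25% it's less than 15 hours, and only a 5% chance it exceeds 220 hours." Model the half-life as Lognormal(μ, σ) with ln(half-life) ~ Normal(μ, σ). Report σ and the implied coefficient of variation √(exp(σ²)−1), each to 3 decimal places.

σ ≈ 1.158, CV ≈ 1.680

If T ~ Lognormal(μ,σ) then ln T ~ Normal(μ,σ), so the p-quantile of ln T is μ + z_p·σ.
ln(15) = 2.708 and ln(220) = 5.394; z_{0.25} = -0.6745, z_{0.95} = 1.645.
σ = (5.394 − 2.708)/(1.645 − (-0.6745)) = 1.158.
μ = 2.708 − (-0.6745)·1.158 = 3.489.
CV = √(exp(σ²)−1) = √(exp(1.3407)−1) = 1.680.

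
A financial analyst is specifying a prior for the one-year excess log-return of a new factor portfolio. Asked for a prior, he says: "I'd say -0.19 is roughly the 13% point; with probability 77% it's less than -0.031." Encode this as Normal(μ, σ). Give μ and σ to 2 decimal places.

μ = -0.09, σ = 0.09

For Normal(μ,σ), the p-quantile is μ + z_p·σ. Here z_{0.13} = -1.126, z_{0.77} = 0.7388.
So -0.19 = μ − 1.126σ and -0.031 = μ + 0.7388σ.
Subtracting: σ = (-0.031 − -0.19)/(0.7388 − (-1.126)) = 0.09.
Then μ = -0.19 − (-1.126)·0.09 = -0.09.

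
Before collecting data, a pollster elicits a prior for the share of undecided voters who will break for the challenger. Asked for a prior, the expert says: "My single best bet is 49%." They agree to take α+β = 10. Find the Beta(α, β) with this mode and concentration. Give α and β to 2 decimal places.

α = 4.92, β = 5.08

For α,β > 1 the Beta mode is (α−1)/(α+β−2). With α+β = 10, the mode is (α−1)/8.
Set (α−1)/8 = 0.49 → α = 1 + 0.49·8 = 4.92.
β = 10 − α = 5.08.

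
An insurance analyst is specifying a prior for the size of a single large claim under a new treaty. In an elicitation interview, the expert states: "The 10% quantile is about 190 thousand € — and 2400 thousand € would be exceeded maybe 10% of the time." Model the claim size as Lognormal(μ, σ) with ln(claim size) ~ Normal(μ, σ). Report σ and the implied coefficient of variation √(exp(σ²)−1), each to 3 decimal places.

σ ≈ 0.990, CV ≈ 1.289

If T ~ Lognormal(μ,σ) then ln T ~ Normal(μ,σ), so the p-quantile of ln T is μ + z_p·σ.
ln(190) = 5.247 and ln(2400) = 7.783; z_{0.1} = -1.282, z_{0.9} = 1.282.
σ = (7.783 − 5.247)/(1.282 − (-1.282)) = 0.990.
μ = 5.247 − (-1.282)·0.990 = 6.515.
CV = √(exp(σ²)−1) = √(exp(0.9791)−1) = 1.289.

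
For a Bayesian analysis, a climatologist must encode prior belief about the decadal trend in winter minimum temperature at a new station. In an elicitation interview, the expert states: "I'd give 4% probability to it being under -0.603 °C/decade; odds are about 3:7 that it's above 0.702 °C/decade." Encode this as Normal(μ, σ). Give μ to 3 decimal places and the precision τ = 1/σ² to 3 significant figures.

The p-quantile of Normal(μ,σ) is μ + z_p·σ, with z_{0.04} = -1.751 and z_{0.7} = 0.5244.
Eliminate σ: μ = (z₂·x₁ − z₁·x₂)/(z₂ − z₁) = (0.5244·-0.603 − (-1.751)·0.702)/2.275 = 0.401.
Then σ = (x₂ − x₁)/(z₂ − z₁) = (0.702 − -0.603)/2.275 = 0.574.
Precision τ = 1/σ² = 1/0.5736² = 3.04.

μ = 0.401, τ = 3.04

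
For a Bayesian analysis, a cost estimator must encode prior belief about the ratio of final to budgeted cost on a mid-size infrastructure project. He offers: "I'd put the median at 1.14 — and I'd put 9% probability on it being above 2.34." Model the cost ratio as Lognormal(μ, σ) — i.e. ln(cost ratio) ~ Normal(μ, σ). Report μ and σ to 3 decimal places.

If T ~ Lognormal(μ,σ) then ln T ~ Normal(μ,σ), so the p-quantile of ln T is μ + z_p·σ.
ln(1.14) = 0.131 and ln(2.34) = 0.8502; z_{0.5} = 0, z_{0.91} = 1.341.
σ = (0.8502 − 0.131)/(1.341 − (0)) = 0.536.
μ = 0.131 − (0)·0.536 = 0.131.

μ ≈ 0.131, σ ≈ 0.536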